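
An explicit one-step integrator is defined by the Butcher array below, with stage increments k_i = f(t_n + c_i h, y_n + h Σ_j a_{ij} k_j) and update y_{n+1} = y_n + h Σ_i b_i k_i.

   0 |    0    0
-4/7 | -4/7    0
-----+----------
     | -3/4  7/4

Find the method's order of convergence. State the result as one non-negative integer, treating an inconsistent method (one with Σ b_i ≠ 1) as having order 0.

b = (-3/4, 7/4)
c = (0, -4/7)
Σ b_i: (-3/4)·1 + 7/4·1 = 1 ✓
b·c: 7/4·(-4/7) = -1 ≠ 1/2 ⇒ order 1.

1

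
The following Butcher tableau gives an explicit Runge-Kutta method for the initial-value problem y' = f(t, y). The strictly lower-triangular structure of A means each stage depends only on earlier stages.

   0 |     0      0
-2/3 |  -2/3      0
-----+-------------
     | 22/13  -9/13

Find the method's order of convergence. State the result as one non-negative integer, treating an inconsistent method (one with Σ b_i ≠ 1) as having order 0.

1

b = (22/13, -9/13)
c = (0, -2/3)
Σ b_i: 22/13·1 + (-9/13)·1 = 1 ✓
b·c: (-9/13)·(-2/3) = 6/13 ≠ 1/2 ⇒ order 1.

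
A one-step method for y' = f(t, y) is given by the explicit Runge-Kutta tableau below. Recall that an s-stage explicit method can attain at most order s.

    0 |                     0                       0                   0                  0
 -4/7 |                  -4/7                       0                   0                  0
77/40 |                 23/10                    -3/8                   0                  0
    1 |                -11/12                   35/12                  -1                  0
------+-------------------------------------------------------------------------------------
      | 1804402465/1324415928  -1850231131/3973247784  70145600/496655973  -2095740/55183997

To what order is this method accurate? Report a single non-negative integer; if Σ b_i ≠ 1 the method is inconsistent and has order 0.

3

b = (1804402465/1324415928, -1850231131/3973247784, 70145600/496655973, -2095740/55183997)
c = (0, -4/7, 77/40, 1)
Ac = (0, 0, 3/14, -431/120)
Σ b_i: 1804402465/1324415928·1 + (-1850231131/3973247784)·1 + 70145600/496655973·1 + (-2095740/55183997)·1 = 1 ✓
b·c: (-1850231131/3973247784)·(-4/7) + 70145600/496655973·77/40 + (-2095740/55183997)·1 = 1/2 ✓
b·c²: (-1850231131/3973247784)·16/49 + 70145600/496655973·5929/1600 + (-2095740/55183997)·1 = 1/3 ✓
b·Ac: 70145600/496655973·3/14 + (-2095740/55183997)·(-431/120) = 1/6 ✓
b·c³: (-1850231131/3973247784)·(-64/343) + 70145600/496655973·456533/64000 + (-2095740/55183997)·1 = 4451694547/4214050680 ≠ 1/4 ⇒ order 3.
b·(c∘Ac): 70145600/496655973·33/80 + (-2095740/55183997)·(-431/120) = 64453237/331103982 ≠ 1/8
b·Ac²: 70145600/496655973·(-6/49) + (-2095740/55183997)·(-92509/33600) = 735492053/8428101360 ≠ 1/12
b·A²c: (-2095740/55183997)·(-3/14) = 3143610/386287979 ≠ 1/24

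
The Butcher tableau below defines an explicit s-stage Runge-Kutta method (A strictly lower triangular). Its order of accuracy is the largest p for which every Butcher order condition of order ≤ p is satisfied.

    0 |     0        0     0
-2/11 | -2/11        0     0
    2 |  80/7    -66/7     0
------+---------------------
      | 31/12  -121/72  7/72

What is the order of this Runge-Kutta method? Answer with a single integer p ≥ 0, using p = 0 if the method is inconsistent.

b = (31/12, -121/72, 7/72)
c = (0, -2/11, 2)
Ac = (0, 0, 12/7)
Σ b_i: 31/12·1 + (-121/72)·1 + 7/72·1 = 1 ✓
b·c: (-121/72)·(-2/11) + 7/72·2 = 1/2 ✓
b·c²: (-121/72)·4/121 + 7/72·4 = 1/3 ✓
b·Ac: 7/72·12/7 = 1/6 ✓; 3 stages ⇒ order 3.

3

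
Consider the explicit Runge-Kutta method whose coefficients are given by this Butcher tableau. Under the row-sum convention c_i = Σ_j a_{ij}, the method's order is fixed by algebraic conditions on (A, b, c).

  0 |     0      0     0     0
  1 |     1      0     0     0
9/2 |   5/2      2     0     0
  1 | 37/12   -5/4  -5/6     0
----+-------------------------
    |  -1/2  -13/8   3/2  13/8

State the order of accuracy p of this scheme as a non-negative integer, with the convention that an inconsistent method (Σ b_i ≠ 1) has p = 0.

b = (-1/2, -13/8, 3/2, 13/8)
c = (0, 1, 9/2, 1)
Ac = (0, 0, 2, -5)
Σ b_i: (-1/2)·1 + (-13/8)·1 + 3/2·1 + 13/8·1 = 1 ✓
b·c: (-13/8)·1 + 3/2·9/2 + 13/8·1 = 27/4 ≠ 1/2 ⇒ order 1.

1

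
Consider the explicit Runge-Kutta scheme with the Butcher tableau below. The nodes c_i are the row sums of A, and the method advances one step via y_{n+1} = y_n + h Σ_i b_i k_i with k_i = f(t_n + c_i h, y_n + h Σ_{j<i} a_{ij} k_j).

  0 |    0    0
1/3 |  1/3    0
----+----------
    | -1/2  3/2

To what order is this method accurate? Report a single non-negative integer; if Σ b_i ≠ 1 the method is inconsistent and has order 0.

b = (-1/2, 3/2)
c = (0, 1/3)
Σ b_i: (-1/2)·1 + 3/2·1 = 1 ✓
b·c: 3/2·1/3 = 1/2 ✓; 2 stages ⇒ order 2.

2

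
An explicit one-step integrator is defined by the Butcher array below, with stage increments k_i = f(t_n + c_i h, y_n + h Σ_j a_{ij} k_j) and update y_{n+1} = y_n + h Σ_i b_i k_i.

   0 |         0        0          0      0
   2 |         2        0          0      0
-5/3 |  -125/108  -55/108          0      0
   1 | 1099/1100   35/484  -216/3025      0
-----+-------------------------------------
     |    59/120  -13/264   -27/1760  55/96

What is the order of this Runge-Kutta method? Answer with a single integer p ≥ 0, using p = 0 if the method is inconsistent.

b = (59/120, -13/264, -27/1760, 55/96)
c = (0, 2, -5/3, 1)
Ac = (0, 0, -55/54, 29/110)
Σ b_i: 59/120·1 + (-13/264)·1 + (-27/1760)·1 + 55/96·1 = 1 ✓
b·c: (-13/264)·2 + (-27/1760)·(-5/3) + 55/96·1 = 1/2 ✓
b·c²: (-13/264)·4 + (-27/1760)·25/9 + 55/96·1 = 1/3 ✓
b·Ac: (-27/1760)·(-55/54) + 55/96·29/110 = 1/6 ✓
b·c³: (-13/264)·8 + (-27/1760)·(-125/27) + 55/96·1 = 1/4 ✓
b·(c∘Ac): (-27/1760)·275/162 + 55/96·29/110 = 1/8 ✓
b·Ac²: (-27/1760)·(-55/27) + 55/96·1/11 = 1/12 ✓
b·A²c: 55/96·4/55 = 1/24 ✓; 4 stages ⇒ order 4.

4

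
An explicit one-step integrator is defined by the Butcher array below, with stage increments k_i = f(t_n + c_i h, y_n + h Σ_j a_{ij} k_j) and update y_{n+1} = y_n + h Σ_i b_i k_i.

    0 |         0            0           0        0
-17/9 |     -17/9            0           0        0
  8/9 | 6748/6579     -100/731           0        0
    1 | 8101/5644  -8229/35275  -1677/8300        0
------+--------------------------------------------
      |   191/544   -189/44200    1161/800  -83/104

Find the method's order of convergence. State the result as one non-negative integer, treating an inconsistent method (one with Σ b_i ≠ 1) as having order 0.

b = (191/544, -189/44200, 1161/800, -83/104)
c = (0, -17/9, 8/9, 1)
Ac = (0, 0, 100/387, 65/249)
Σ b_i: 191/544·1 + (-189/44200)·1 + 1161/800·1 + (-83/104)·1 = 1 ✓
b·c: (-189/44200)·(-17/9) + 1161/800·8/9 + (-83/104)·1 = 1/2 ✓
b·c²: (-189/44200)·289/81 + 1161/800·64/81 + (-83/104)·1 = 1/3 ✓
b·Ac: 1161/800·100/387 + (-83/104)·65/249 = 1/6 ✓
b·c³: (-189/44200)·(-4913/729) + 1161/800·512/729 + (-83/104)·1 = 1/4 ✓
b·(c∘Ac): 1161/800·800/3483 + (-83/104)·65/249 = 1/8 ✓
b·Ac²: 1161/800·(-1700/3483) + (-83/104)·(-247/249) = 1/12 ✓
b·A²c: (-83/104)·(-13/249) = 1/24 ✓; 4 stages ⇒ order 4.

4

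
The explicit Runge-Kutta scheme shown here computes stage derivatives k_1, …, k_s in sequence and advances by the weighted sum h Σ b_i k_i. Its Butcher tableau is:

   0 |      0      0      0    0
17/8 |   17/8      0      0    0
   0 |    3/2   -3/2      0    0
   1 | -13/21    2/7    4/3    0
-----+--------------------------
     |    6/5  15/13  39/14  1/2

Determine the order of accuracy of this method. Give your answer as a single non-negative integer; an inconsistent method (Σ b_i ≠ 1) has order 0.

0

b = (6/5, 15/13, 39/14, 1/2)
c = (0, 17/8, 0, 1)
Ac = (0, 0, -51/16, 17/28)
Σ b_i: 6/5·1 + 15/13·1 + 39/14·1 + 1/2·1 = 2566/455 ≠ 1 ⇒ order 0.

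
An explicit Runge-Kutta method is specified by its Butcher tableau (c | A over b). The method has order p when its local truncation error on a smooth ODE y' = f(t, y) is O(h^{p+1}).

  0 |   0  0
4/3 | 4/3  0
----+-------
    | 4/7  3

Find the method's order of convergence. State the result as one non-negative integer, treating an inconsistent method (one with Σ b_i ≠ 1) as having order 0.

b = (4/7, 3)
c = (0, 4/3)
Σ b_i: 4/7·1 + 3·1 = 25/7 ≠ 1 ⇒ order 0.

0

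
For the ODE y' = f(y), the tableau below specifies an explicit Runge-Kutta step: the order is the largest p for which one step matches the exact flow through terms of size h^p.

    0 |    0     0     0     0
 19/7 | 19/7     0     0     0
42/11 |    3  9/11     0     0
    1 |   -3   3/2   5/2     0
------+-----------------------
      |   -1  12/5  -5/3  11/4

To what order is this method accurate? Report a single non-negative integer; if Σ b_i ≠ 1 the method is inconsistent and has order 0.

b = (-1, 12/5, -5/3, 11/4)
c = (0, 19/7, 42/11, 1)
Ac = (0, 0, 171/77, 2097/154)
Σ b_i: (-1)·1 + 12/5·1 + (-5/3)·1 + 11/4·1 = 149/60 ≠ 1 ⇒ order 0.

0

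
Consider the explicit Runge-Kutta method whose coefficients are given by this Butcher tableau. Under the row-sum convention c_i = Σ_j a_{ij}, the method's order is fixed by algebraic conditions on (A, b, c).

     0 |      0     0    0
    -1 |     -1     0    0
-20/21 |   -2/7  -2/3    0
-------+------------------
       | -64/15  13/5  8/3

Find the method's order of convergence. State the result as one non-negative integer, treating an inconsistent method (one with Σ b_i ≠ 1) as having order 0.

b = (-64/15, 13/5, 8/3)
c = (0, -1, -20/21)
Ac = (0, 0, 2/3)
Σ b_i: (-64/15)·1 + 13/5·1 + 8/3·1 = 1 ✓
b·c: 13/5·(-1) + 8/3·(-20/21) = -1619/315 ≠ 1/2 ⇒ order 1.

1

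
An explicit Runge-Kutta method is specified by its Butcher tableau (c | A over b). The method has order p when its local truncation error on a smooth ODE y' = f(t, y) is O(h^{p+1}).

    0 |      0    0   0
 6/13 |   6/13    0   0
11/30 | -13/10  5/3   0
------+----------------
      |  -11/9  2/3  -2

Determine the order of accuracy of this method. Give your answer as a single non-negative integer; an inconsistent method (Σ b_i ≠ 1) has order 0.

0

b = (-11/9, 2/3, -2)
c = (0, 6/13, 11/30)
Ac = (0, 0, 10/13)
Σ b_i: (-11/9)·1 + 2/3·1 + (-2)·1 = -23/9 ≠ 1 ⇒ order 0.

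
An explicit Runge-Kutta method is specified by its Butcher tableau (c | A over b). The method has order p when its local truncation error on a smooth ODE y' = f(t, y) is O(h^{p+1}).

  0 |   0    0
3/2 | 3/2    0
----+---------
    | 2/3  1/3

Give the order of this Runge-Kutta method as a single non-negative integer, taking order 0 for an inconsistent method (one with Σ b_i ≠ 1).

2

b = (2/3, 1/3)
c = (0, 3/2)
Σ b_i: 2/3·1 + 1/3·1 = 1 ✓
b·c: 1/3·3/2 = 1/2 ✓; 2 stages ⇒ order 2.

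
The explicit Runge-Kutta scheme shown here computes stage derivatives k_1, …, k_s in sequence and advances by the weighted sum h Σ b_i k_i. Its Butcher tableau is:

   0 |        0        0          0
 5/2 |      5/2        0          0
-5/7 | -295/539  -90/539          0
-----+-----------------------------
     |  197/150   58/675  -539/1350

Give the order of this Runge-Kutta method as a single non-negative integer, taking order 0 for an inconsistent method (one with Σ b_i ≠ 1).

b = (197/150, 58/675, -539/1350)
c = (0, 5/2, -5/7)
Ac = (0, 0, -225/539)
Σ b_i: 197/150·1 + 58/675·1 + (-539/1350)·1 = 1 ✓
b·c: 58/675·5/2 + (-539/1350)·(-5/7) = 1/2 ✓
b·c²: 58/675·25/4 + (-539/1350)·25/49 = 1/3 ✓
b·Ac: (-539/1350)·(-225/539) = 1/6 ✓; 3 stages ⇒ order 3.

3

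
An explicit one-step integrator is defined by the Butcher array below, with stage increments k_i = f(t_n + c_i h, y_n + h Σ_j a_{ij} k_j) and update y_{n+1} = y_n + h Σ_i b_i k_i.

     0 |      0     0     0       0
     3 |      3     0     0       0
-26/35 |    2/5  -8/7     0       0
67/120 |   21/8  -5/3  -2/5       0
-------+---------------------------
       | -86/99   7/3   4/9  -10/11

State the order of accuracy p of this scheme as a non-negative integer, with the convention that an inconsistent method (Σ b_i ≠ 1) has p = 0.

1

b = (-86/99, 7/3, 4/9, -10/11)
c = (0, 3, -26/35, 67/120)
Ac = (0, 0, -24/7, -823/175)
Σ b_i: (-86/99)·1 + 7/3·1 + 4/9·1 + (-10/11)·1 = 1 ✓
b·c: 7/3·3 + 4/9·(-26/35) + (-10/11)·67/120 = 85409/13860 ≠ 1/2 ⇒ order 1.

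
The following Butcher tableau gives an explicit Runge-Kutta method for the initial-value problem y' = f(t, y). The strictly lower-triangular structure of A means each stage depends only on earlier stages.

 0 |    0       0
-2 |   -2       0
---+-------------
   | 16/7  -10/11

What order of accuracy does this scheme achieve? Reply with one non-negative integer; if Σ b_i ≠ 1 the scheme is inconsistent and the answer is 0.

0

b = (16/7, -10/11)
c = (0, -2)
Σ b_i: 16/7·1 + (-10/11)·1 = 106/77 ≠ 1 ⇒ order 0.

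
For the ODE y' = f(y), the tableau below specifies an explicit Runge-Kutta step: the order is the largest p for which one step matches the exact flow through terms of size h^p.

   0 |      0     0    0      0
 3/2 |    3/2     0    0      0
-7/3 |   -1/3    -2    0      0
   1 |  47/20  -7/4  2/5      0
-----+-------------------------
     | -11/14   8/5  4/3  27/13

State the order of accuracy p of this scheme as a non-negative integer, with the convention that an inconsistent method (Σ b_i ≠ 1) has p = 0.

0

b = (-11/14, 8/5, 4/3, 27/13)
c = (0, 3/2, -7/3, 1)
Ac = (0, 0, -3, -427/120)
Σ b_i: (-11/14)·1 + 8/5·1 + 4/3·1 + 27/13·1 = 11533/2730 ≠ 1 ⇒ order 0.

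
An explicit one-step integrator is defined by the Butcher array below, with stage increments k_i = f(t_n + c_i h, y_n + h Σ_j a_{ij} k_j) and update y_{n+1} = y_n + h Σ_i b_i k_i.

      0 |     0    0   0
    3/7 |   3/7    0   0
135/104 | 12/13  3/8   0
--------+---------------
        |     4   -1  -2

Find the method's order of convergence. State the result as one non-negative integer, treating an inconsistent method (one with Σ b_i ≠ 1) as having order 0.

b = (4, -1, -2)
c = (0, 3/7, 135/104)
Ac = (0, 0, 9/56)
Σ b_i: 4·1 + (-1)·1 + (-2)·1 = 1 ✓
b·c: (-1)·3/7 + (-2)·135/104 = -1101/364 ≠ 1/2 ⇒ order 1.

1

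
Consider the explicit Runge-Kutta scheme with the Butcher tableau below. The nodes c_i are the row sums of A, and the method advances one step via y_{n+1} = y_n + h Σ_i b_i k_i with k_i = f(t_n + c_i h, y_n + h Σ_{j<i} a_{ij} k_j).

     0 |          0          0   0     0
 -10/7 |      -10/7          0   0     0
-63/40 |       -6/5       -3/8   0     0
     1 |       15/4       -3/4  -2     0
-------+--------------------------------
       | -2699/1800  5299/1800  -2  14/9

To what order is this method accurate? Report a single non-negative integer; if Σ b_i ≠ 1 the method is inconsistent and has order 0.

b = (-2699/1800, 5299/1800, -2, 14/9)
c = (0, -10/7, -63/40, 1)
Ac = (0, 0, 15/28, 591/140)
Σ b_i: (-2699/1800)·1 + 5299/1800·1 + (-2)·1 + 14/9·1 = 1 ✓
b·c: 5299/1800·(-10/7) + (-2)·(-63/40) + 14/9·1 = 1/2 ✓
b·c²: 5299/1800·100/49 + (-2)·3969/1600 + 14/9·1 = 131153/50400 ≠ 1/3 ⇒ order 2.
b·Ac: (-2)·15/28 + 14/9·591/140 = 577/105 ≠ 1/6

2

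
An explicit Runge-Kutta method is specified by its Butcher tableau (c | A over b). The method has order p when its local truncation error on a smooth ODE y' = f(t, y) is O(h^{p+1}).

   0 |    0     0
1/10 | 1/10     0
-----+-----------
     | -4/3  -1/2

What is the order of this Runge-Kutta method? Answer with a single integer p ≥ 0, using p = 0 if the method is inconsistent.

0

b = (-4/3, -1/2)
c = (0, 1/10)
Σ b_i: (-4/3)·1 + (-1/2)·1 = -11/6 ≠ 1 ⇒ order 0.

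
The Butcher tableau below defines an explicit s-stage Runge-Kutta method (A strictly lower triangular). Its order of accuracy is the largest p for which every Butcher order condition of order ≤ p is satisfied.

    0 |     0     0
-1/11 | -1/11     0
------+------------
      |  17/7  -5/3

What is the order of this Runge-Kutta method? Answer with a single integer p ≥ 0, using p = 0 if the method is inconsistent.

b = (17/7, -5/3)
c = (0, -1/11)
Σ b_i: 17/7·1 + (-5/3)·1 = 16/21 ≠ 1 ⇒ order 0.

0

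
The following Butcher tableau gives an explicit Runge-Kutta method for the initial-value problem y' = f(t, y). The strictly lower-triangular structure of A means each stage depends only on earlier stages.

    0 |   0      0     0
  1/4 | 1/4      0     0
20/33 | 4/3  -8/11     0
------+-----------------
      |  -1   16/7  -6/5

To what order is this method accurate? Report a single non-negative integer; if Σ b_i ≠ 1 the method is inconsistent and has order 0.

b = (-1, 16/7, -6/5)
c = (0, 1/4, 20/33)
Ac = (0, 0, -2/11)
Σ b_i: (-1)·1 + 16/7·1 + (-6/5)·1 = 3/35 ≠ 1 ⇒ order 0.

0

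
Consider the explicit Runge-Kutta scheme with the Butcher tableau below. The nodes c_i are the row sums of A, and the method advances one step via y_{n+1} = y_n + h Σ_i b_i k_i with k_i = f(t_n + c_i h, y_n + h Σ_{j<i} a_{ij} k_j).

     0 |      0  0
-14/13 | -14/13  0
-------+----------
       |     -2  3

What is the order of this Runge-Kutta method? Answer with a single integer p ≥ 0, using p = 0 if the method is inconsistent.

1

b = (-2, 3)
c = (0, -14/13)
Σ b_i: (-2)·1 + 3·1 = 1 ✓
b·c: 3·(-14/13) = -42/13 ≠ 1/2 ⇒ order 1.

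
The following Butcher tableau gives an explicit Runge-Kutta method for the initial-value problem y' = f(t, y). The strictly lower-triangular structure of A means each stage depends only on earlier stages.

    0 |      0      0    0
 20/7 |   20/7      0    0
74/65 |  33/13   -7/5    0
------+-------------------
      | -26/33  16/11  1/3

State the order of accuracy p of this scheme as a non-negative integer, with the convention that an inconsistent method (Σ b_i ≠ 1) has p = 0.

1

b = (-26/33, 16/11, 1/3)
c = (0, 20/7, 74/65)
Ac = (0, 0, -4)
Σ b_i: (-26/33)·1 + 16/11·1 + 1/3·1 = 1 ✓
b·c: 16/11·20/7 + 1/3·74/65 = 68098/15015 ≠ 1/2 ⇒ order 1.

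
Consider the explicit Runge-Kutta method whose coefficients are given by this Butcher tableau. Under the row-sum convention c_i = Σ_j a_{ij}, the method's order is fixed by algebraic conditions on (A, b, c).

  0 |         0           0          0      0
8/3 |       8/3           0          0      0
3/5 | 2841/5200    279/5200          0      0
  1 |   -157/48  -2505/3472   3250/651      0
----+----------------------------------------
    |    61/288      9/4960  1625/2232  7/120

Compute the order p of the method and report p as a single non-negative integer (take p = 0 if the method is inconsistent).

4

b = (61/288, 9/4960, 1625/2232, 7/120)
c = (0, 8/3, 3/5, 1)
Ac = (0, 0, 93/650, 15/14)
Σ b_i: 61/288·1 + 9/4960·1 + 1625/2232·1 + 7/120·1 = 1 ✓
b·c: 9/4960·8/3 + 1625/2232·3/5 + 7/120·1 = 1/2 ✓
b·c²: 9/4960·64/9 + 1625/2232·9/25 + 7/120·1 = 1/3 ✓
b·Ac: 1625/2232·93/650 + 7/120·15/14 = 1/6 ✓
b·c³: 9/4960·512/27 + 1625/2232·27/125 + 7/120·1 = 1/4 ✓
b·(c∘Ac): 1625/2232·279/3250 + 7/120·15/14 = 1/8 ✓
b·Ac²: 1625/2232·124/325 + 7/120·(-10/3) = 1/12 ✓
b·A²c: 7/120·5/7 = 1/24 ✓; 4 stages ⇒ order 4.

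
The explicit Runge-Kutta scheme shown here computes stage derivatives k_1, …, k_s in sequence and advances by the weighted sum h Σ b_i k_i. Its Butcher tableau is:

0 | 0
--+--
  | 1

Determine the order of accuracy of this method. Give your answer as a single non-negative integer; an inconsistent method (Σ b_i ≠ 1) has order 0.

1

b = (1)
c = (0)
Σ b_i: 1·1 = 1 ✓; 1 stage ⇒ order 1.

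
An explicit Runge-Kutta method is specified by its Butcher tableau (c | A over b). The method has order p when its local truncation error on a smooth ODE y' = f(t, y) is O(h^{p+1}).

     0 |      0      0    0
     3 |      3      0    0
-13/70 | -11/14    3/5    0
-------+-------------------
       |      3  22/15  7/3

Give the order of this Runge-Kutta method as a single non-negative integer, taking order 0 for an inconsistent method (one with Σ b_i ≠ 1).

b = (3, 22/15, 7/3)
c = (0, 3, -13/70)
Ac = (0, 0, 9/5)
Σ b_i: 3·1 + 22/15·1 + 7/3·1 = 34/5 ≠ 1 ⇒ order 0.

0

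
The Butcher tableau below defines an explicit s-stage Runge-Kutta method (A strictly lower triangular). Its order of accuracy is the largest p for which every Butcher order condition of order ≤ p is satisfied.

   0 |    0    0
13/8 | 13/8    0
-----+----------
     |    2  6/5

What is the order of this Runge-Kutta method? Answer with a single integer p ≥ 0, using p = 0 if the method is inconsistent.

b = (2, 6/5)
c = (0, 13/8)
Σ b_i: 2·1 + 6/5·1 = 16/5 ≠ 1 ⇒ order 0.

0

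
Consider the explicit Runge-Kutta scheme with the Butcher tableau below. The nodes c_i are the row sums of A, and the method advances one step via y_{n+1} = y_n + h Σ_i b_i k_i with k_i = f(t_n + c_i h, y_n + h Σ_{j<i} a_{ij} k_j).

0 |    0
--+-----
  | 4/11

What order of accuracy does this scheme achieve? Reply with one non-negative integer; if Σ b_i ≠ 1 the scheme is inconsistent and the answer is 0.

b = (4/11)
c = (0)
Σ b_i: 4/11·1 = 4/11 ≠ 1 ⇒ order 0.

0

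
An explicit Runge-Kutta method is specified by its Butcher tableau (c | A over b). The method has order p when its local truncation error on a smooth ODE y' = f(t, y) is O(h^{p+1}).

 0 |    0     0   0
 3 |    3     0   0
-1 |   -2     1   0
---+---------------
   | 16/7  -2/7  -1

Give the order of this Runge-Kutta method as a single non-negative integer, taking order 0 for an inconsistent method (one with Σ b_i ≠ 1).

1

b = (16/7, -2/7, -1)
c = (0, 3, -1)
Ac = (0, 0, 3)
Σ b_i: 16/7·1 + (-2/7)·1 + (-1)·1 = 1 ✓
b·c: (-2/7)·3 + (-1)·(-1) = 1/7 ≠ 1/2 ⇒ order 1.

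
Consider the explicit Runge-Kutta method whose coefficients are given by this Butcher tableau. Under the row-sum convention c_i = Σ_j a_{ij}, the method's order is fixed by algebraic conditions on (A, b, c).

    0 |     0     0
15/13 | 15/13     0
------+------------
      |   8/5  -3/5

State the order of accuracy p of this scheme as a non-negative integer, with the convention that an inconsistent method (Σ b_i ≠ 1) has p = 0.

b = (8/5, -3/5)
c = (0, 15/13)
Σ b_i: 8/5·1 + (-3/5)·1 = 1 ✓
b·c: (-3/5)·15/13 = -9/13 ≠ 1/2 ⇒ order 1.

1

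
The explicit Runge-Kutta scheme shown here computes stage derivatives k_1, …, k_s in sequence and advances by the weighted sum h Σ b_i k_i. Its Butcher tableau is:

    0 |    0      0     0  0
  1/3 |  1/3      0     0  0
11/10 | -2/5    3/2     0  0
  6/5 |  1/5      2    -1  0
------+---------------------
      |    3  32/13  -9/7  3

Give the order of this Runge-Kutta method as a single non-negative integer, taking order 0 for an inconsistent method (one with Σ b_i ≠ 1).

b = (3, 32/13, -9/7, 3)
c = (0, 1/3, 11/10, 6/5)
Ac = (0, 0, 1/2, -13/30)
Σ b_i: 3·1 + 32/13·1 + (-9/7)·1 + 3·1 = 653/91 ≠ 1 ⇒ order 0.

0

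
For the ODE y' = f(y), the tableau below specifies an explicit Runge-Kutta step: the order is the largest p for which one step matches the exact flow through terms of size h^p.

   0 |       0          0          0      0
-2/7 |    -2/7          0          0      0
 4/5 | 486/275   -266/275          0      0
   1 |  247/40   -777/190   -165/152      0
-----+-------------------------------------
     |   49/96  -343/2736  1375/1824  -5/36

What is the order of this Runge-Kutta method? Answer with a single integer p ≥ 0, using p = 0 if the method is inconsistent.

b = (49/96, -343/2736, 1375/1824, -5/36)
c = (0, -2/7, 4/5, 1)
Ac = (0, 0, 76/275, 3/10)
Σ b_i: 49/96·1 + (-343/2736)·1 + 1375/1824·1 + (-5/36)·1 = 1 ✓
b·c: (-343/2736)·(-2/7) + 1375/1824·4/5 + (-5/36)·1 = 1/2 ✓
b·c²: (-343/2736)·4/49 + 1375/1824·16/25 + (-5/36)·1 = 1/3 ✓
b·Ac: 1375/1824·76/275 + (-5/36)·3/10 = 1/6 ✓
b·c³: (-343/2736)·(-8/343) + 1375/1824·64/125 + (-5/36)·1 = 1/4 ✓
b·(c∘Ac): 1375/1824·304/1375 + (-5/36)·3/10 = 1/8 ✓
b·Ac²: 1375/1824·(-152/1925) + (-5/36)·(-36/35) = 1/12 ✓
b·A²c: (-5/36)·(-3/10) = 1/24 ✓; 4 stages ⇒ order 4.

4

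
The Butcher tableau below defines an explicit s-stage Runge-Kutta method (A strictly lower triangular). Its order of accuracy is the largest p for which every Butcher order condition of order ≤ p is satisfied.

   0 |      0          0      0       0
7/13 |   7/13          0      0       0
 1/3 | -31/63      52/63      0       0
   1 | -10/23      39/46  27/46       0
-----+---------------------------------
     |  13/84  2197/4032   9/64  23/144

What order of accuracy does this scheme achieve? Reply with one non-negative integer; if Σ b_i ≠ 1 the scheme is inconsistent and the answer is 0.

b = (13/84, 2197/4032, 9/64, 23/144)
c = (0, 7/13, 1/3, 1)
Ac = (0, 0, 4/9, 15/23)
Σ b_i: 13/84·1 + 2197/4032·1 + 9/64·1 + 23/144·1 = 1 ✓
b·c: 2197/4032·7/13 + 9/64·1/3 + 23/144·1 = 1/2 ✓
b·c²: 2197/4032·49/169 + 9/64·1/9 + 23/144·1 = 1/3 ✓
b·Ac: 9/64·4/9 + 23/144·15/23 = 1/6 ✓
b·c³: 2197/4032·343/2197 + 9/64·1/27 + 23/144·1 = 1/4 ✓
b·(c∘Ac): 9/64·4/27 + 23/144·15/23 = 1/8 ✓
b·Ac²: 9/64·28/117 + 23/144·93/299 = 1/12 ✓
b·A²c: 23/144·6/23 = 1/24 ✓; 4 stages ⇒ order 4.

4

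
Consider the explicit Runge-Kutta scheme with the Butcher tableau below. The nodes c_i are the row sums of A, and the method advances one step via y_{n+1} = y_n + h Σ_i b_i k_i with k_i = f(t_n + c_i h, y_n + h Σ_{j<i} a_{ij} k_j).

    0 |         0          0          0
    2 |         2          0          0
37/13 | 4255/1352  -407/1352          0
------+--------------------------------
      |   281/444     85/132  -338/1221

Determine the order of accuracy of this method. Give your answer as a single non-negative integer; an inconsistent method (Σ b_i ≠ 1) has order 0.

b = (281/444, 85/132, -338/1221)
c = (0, 2, 37/13)
Ac = (0, 0, -407/676)
Σ b_i: 281/444·1 + 85/132·1 + (-338/1221)·1 = 1 ✓
b·c: 85/132·2 + (-338/1221)·37/13 = 1/2 ✓
b·c²: 85/132·4 + (-338/1221)·1369/169 = 1/3 ✓
b·Ac: (-338/1221)·(-407/676) = 1/6 ✓; 3 stages ⇒ order 3.

3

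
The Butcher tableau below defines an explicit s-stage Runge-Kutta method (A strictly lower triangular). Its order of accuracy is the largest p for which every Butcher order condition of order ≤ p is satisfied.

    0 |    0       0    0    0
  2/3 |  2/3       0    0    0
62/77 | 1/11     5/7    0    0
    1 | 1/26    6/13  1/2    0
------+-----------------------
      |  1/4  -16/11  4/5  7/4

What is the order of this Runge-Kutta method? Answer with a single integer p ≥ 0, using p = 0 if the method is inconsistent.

0

b = (1/4, -16/11, 4/5, 7/4)
c = (0, 2/3, 62/77, 1)
Ac = (0, 0, 10/21, 711/1001)
Σ b_i: 1/4·1 + (-16/11)·1 + 4/5·1 + 7/4·1 = 74/55 ≠ 1 ⇒ order 0.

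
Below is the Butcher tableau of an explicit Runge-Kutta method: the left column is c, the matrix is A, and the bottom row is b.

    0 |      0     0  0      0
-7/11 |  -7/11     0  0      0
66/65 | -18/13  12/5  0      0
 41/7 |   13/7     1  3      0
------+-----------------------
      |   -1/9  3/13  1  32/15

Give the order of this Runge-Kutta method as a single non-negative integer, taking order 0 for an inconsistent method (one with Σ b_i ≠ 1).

b = (-1/9, 3/13, 1, 32/15)
c = (0, -7/11, 66/65, 41/7)
Ac = (0, 0, -84/55, 1723/715)
Σ b_i: (-1/9)·1 + 3/13·1 + 1·1 + 32/15·1 = 1903/585 ≠ 1 ⇒ order 0.

0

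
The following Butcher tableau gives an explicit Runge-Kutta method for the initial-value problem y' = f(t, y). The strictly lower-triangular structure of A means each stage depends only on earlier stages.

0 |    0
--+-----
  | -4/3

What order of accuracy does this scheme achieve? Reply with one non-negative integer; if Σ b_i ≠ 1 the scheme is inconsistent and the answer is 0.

b = (-4/3)
c = (0)
Σ b_i: (-4/3)·1 = -4/3 ≠ 1 ⇒ order 0.

0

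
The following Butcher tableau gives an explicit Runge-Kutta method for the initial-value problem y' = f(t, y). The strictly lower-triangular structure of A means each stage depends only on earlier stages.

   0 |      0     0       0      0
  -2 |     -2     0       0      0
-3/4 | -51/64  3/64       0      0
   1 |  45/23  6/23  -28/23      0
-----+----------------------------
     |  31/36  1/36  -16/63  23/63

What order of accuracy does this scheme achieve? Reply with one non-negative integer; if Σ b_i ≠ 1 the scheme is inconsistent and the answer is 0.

4

b = (31/36, 1/36, -16/63, 23/63)
c = (0, -2, -3/4, 1)
Ac = (0, 0, -3/32, 9/23)
Σ b_i: 31/36·1 + 1/36·1 + (-16/63)·1 + 23/63·1 = 1 ✓
b·c: 1/36·(-2) + (-16/63)·(-3/4) + 23/63·1 = 1/2 ✓
b·c²: 1/36·4 + (-16/63)·9/16 + 23/63·1 = 1/3 ✓
b·Ac: (-16/63)·(-3/32) + 23/63·9/23 = 1/6 ✓
b·c³: 1/36·(-8) + (-16/63)·(-27/64) + 23/63·1 = 1/4 ✓
b·(c∘Ac): (-16/63)·9/128 + 23/63·9/23 = 1/8 ✓
b·Ac²: (-16/63)·3/16 + 23/63·33/92 = 1/12 ✓
b·A²c: 23/63·21/184 = 1/24 ✓; 4 stages ⇒ order 4.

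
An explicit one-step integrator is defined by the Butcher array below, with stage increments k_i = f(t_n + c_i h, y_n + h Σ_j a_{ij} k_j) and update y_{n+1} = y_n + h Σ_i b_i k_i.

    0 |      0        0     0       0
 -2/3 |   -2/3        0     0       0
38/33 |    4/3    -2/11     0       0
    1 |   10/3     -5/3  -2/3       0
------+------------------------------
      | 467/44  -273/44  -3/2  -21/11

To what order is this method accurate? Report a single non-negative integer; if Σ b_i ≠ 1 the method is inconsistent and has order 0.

2

b = (467/44, -273/44, -3/2, -21/11)
c = (0, -2/3, 38/33, 1)
Ac = (0, 0, 4/33, 34/99)
Σ b_i: 467/44·1 + (-273/44)·1 + (-3/2)·1 + (-21/11)·1 = 1 ✓
b·c: (-273/44)·(-2/3) + (-3/2)·38/33 + (-21/11)·1 = 1/2 ✓
b·c²: (-273/44)·4/9 + (-3/2)·1444/1089 + (-21/11)·1 = -2416/363 ≠ 1/3 ⇒ order 2.
b·Ac: (-3/2)·4/33 + (-21/11)·34/99 = -304/363 ≠ 1/6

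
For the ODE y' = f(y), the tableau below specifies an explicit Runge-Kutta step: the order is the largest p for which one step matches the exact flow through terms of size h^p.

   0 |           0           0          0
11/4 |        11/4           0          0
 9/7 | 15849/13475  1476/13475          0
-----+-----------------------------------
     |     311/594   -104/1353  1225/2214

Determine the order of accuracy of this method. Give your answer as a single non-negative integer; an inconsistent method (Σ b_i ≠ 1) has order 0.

3

b = (311/594, -104/1353, 1225/2214)
c = (0, 11/4, 9/7)
Ac = (0, 0, 369/1225)
Σ b_i: 311/594·1 + (-104/1353)·1 + 1225/2214·1 = 1 ✓
b·c: (-104/1353)·11/4 + 1225/2214·9/7 = 1/2 ✓
b·c²: (-104/1353)·121/16 + 1225/2214·81/49 = 1/3 ✓
b·Ac: 1225/2214·369/1225 = 1/6 ✓; 3 stages ⇒ order 3.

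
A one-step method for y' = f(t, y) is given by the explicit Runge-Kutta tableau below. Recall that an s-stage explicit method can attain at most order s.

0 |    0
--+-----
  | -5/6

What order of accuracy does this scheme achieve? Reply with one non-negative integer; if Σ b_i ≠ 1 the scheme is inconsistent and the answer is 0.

0

b = (-5/6)
c = (0)
Σ b_i: (-5/6)·1 = -5/6 ≠ 1 ⇒ order 0.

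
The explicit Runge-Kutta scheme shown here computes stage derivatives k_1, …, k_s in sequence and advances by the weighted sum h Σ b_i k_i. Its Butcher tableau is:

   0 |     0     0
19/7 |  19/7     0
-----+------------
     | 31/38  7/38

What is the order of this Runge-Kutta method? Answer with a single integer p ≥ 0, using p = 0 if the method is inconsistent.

2

b = (31/38, 7/38)
c = (0, 19/7)
Σ b_i: 31/38·1 + 7/38·1 = 1 ✓
b·c: 7/38·19/7 = 1/2 ✓; 2 stages ⇒ order 2.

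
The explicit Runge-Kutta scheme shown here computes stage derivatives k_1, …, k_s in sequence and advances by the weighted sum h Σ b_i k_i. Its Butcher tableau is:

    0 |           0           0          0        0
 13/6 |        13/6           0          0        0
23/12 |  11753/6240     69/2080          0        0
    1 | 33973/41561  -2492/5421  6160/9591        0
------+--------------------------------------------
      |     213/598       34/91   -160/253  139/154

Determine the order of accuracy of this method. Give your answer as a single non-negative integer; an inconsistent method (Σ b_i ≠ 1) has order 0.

4

b = (213/598, 34/91, -160/253, 139/154)
c = (0, 13/6, 23/12, 1)
Ac = (0, 0, 23/320, 98/417)
Σ b_i: 213/598·1 + 34/91·1 + (-160/253)·1 + 139/154·1 = 1 ✓
b·c: 34/91·13/6 + (-160/253)·23/12 + 139/154·1 = 1/2 ✓
b·c²: 34/91·169/36 + (-160/253)·529/144 + 139/154·1 = 1/3 ✓
b·Ac: (-160/253)·23/320 + 139/154·98/417 = 1/6 ✓
b·c³: 34/91·2197/216 + (-160/253)·12167/1728 + 139/154·1 = 1/4 ✓
b·(c∘Ac): (-160/253)·529/3840 + 139/154·98/417 = 1/8 ✓
b·Ac²: (-160/253)·299/1920 + 139/154·28/139 = 1/12 ✓
b·A²c: 139/154·77/1668 = 1/24 ✓; 4 stages ⇒ order 4.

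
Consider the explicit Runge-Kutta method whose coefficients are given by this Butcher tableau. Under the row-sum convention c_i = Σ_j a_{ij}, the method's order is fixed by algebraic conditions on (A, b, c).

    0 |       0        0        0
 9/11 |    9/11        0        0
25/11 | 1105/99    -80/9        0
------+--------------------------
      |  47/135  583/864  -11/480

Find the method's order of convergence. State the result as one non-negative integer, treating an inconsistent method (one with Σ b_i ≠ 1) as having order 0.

b = (47/135, 583/864, -11/480)
c = (0, 9/11, 25/11)
Ac = (0, 0, -80/11)
Σ b_i: 47/135·1 + 583/864·1 + (-11/480)·1 = 1 ✓
b·c: 583/864·9/11 + (-11/480)·25/11 = 1/2 ✓
b·c²: 583/864·81/121 + (-11/480)·625/121 = 1/3 ✓
b·Ac: (-11/480)·(-80/11) = 1/6 ✓; 3 stages ⇒ order 3.

3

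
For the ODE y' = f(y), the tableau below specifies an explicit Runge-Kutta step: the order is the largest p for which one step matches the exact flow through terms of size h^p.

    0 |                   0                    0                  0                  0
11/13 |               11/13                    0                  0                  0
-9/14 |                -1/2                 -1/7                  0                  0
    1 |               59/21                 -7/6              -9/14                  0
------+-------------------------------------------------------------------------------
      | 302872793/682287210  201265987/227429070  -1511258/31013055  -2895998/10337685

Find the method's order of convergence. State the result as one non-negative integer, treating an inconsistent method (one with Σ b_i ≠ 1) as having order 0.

b = (302872793/682287210, 201265987/227429070, -1511258/31013055, -2895998/10337685)
c = (0, 11/13, -9/14, 1)
Ac = (0, 0, -11/91, -4387/7644)
Σ b_i: 302872793/682287210·1 + 201265987/227429070·1 + (-1511258/31013055)·1 + (-2895998/10337685)·1 = 1 ✓
b·c: 201265987/227429070·11/13 + (-1511258/31013055)·(-9/14) + (-2895998/10337685)·1 = 1/2 ✓
b·c²: 201265987/227429070·121/169 + (-1511258/31013055)·81/196 + (-2895998/10337685)·1 = 1/3 ✓
b·Ac: (-1511258/31013055)·(-11/91) + (-2895998/10337685)·(-4387/7644) = 1/6 ✓
b·c³: 201265987/227429070·1331/2197 + (-1511258/31013055)·(-729/2744) + (-2895998/10337685)·1 = 48190249/179186540 ≠ 1/4 ⇒ order 3.
b·(c∘Ac): (-1511258/31013055)·99/1274 + (-2895998/10337685)·(-4387/7644) = 126586879/806339430 ≠ 1/8
b·Ac²: (-1511258/31013055)·(-121/1183) + (-2895998/10337685)·(-1531687/1391208) = 1179341831/3762917340 ≠ 1/12
b·A²c: (-2895998/10337685)·99/1274 = -975183/44796635 ≠ 1/24

3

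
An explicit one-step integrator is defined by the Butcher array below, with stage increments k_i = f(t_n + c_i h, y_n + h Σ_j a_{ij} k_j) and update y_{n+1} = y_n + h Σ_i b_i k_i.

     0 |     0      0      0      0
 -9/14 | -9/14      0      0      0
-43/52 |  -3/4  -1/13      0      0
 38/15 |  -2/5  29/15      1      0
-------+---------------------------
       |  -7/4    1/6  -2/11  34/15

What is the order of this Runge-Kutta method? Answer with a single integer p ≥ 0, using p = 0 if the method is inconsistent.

b = (-7/4, 1/6, -2/11, 34/15)
c = (0, -9/14, -43/52, 38/15)
Ac = (0, 0, 9/182, -3767/1820)
Σ b_i: (-7/4)·1 + 1/6·1 + (-2/11)·1 + 34/15·1 = 331/660 ≠ 1 ⇒ order 0.

0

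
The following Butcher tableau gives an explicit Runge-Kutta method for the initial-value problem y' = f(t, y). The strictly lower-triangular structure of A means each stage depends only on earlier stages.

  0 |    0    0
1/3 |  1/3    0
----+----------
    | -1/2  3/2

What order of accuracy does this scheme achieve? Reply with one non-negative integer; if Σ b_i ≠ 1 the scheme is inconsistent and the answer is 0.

2

b = (-1/2, 3/2)
c = (0, 1/3)
Σ b_i: (-1/2)·1 + 3/2·1 = 1 ✓
b·c: 3/2·1/3 = 1/2 ✓; 2 stages ⇒ order 2.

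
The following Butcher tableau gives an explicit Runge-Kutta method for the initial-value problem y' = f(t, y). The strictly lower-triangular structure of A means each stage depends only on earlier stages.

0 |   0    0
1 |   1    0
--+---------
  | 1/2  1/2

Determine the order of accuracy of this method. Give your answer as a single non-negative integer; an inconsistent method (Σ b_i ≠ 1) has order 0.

2

b = (1/2, 1/2)
c = (0, 1)
Σ b_i: 1/2·1 + 1/2·1 = 1 ✓
b·c: 1/2·1 = 1/2 ✓; 2 stages ⇒ order 2.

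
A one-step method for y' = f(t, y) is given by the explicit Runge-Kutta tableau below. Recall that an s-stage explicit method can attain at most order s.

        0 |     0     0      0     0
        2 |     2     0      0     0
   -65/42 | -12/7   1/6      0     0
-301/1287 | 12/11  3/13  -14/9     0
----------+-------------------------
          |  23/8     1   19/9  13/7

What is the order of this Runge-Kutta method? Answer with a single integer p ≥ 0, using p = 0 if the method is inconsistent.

b = (23/8, 1, 19/9, 13/7)
c = (0, 2, -65/42, -301/1287)
Ac = (0, 0, 1/3, 1007/351)
Σ b_i: 23/8·1 + 1·1 + 19/9·1 + 13/7·1 = 3953/504 ≠ 1 ⇒ order 0.

0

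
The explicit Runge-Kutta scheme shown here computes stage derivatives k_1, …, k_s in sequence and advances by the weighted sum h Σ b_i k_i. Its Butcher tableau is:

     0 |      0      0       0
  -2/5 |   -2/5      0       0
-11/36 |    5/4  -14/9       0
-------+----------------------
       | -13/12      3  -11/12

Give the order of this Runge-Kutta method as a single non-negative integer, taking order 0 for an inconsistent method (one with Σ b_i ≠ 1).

b = (-13/12, 3, -11/12)
c = (0, -2/5, -11/36)
Ac = (0, 0, 28/45)
Σ b_i: (-13/12)·1 + 3·1 + (-11/12)·1 = 1 ✓
b·c: 3·(-2/5) + (-11/12)·(-11/36) = -1987/2160 ≠ 1/2 ⇒ order 1.

1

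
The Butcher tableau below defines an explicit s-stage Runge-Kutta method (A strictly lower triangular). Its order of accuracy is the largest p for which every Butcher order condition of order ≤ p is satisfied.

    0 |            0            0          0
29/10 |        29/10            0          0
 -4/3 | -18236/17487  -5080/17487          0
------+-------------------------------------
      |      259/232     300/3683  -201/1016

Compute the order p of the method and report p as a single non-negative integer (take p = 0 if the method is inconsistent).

3

b = (259/232, 300/3683, -201/1016)
c = (0, 29/10, -4/3)
Ac = (0, 0, -508/603)
Σ b_i: 259/232·1 + 300/3683·1 + (-201/1016)·1 = 1 ✓
b·c: 300/3683·29/10 + (-201/1016)·(-4/3) = 1/2 ✓
b·c²: 300/3683·841/100 + (-201/1016)·16/9 = 1/3 ✓
b·Ac: (-201/1016)·(-508/603) = 1/6 ✓; 3 stages ⇒ order 3.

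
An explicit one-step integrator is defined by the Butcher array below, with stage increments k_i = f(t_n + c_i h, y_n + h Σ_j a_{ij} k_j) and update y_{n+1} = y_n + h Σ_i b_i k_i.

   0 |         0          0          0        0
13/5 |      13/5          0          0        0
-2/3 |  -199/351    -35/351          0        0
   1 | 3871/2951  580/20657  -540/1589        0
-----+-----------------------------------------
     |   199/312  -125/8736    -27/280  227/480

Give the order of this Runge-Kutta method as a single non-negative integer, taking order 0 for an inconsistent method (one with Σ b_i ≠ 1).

4

b = (199/312, -125/8736, -27/280, 227/480)
c = (0, 13/5, -2/3, 1)
Ac = (0, 0, -7/27, 68/227)
Σ b_i: 199/312·1 + (-125/8736)·1 + (-27/280)·1 + 227/480·1 = 1 ✓
b·c: (-125/8736)·13/5 + (-27/280)·(-2/3) + 227/480·1 = 1/2 ✓
b·c²: (-125/8736)·169/25 + (-27/280)·4/9 + 227/480·1 = 1/3 ✓
b·Ac: (-27/280)·(-7/27) + 227/480·68/227 = 1/6 ✓
b·c³: (-125/8736)·2197/125 + (-27/280)·(-8/27) + 227/480·1 = 1/4 ✓
b·(c∘Ac): (-27/280)·14/81 + 227/480·68/227 = 1/8 ✓
b·Ac²: (-27/280)·(-91/135) + 227/480·44/1135 = 1/12 ✓
b·A²c: 227/480·20/227 = 1/24 ✓; 4 stages ⇒ order 4.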